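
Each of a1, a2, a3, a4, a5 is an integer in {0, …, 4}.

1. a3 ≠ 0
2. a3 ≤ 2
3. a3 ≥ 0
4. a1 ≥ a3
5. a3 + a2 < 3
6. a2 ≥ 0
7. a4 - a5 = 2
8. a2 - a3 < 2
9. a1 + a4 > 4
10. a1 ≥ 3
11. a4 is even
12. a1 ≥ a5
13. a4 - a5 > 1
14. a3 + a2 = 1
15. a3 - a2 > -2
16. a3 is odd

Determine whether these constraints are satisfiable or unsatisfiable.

Try a1 = 4, a2 = 0, a3 = 1, a4 = 2, a5 = 0.
Check constraint 5: a3 + a2 = 1; constraint 7: a4 - a5 = 2. The remaining constraints are straightforward to verify.

Satisfiable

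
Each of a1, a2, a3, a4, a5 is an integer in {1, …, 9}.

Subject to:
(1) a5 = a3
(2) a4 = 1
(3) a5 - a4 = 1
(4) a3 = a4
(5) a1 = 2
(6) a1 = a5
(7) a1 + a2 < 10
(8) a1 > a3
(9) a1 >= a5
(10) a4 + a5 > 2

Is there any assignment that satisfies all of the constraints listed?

Unsatisfiable

Constraint 5 fixes a1 = 2 and constraint 2 fixes a4 = 1. Constraints 1, 4, and 6 give a1 = a5 = a3 = a4, so a1 = a4. But 2 ≠ 1 — contradiction.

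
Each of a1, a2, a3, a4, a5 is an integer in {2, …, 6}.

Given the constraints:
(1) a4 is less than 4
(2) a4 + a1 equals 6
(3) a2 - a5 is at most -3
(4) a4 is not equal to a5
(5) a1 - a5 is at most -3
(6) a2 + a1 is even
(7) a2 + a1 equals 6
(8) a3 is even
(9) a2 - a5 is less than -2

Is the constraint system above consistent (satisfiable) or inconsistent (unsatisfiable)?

Satisfiable

The assignment a1 = 3, a2 = 3, a3 = 2, a4 = 3, a5 = 6 works:
  constraint 2 holds since a4 + a1 = 6.
  constraint 3 holds since a2 - a5 = -3.
  constraint 5 holds since a1 - a5 = -3.
The rest check out directly.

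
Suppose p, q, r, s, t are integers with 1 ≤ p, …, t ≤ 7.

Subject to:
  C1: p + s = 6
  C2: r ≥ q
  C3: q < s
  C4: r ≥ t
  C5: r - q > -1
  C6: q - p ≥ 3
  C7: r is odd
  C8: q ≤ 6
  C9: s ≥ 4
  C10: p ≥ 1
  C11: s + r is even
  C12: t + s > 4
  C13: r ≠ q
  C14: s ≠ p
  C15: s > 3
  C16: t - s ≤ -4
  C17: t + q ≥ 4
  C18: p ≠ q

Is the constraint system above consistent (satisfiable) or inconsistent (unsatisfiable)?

Satisfiable

One satisfying assignment is p = 1, q = 4, r = 5, s = 5, t = 1.
For the less obvious constraints — constraint 1: p + s = 6; constraint 5: r - q = 1 — and the others hold by inspection.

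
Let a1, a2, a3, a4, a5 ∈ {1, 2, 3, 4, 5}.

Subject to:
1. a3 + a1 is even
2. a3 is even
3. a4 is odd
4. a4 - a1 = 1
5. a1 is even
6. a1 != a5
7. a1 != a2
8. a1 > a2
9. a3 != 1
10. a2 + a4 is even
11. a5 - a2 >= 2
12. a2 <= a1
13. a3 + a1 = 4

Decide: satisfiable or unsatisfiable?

Setting (a1, a2, a3, a4, a5) = (2, 1, 2, 3, 3) satisfies everything: constraint 4: a4 - a1 = 1; constraint 11: a5 - a2 = 2, and the others follow.

Satisfiable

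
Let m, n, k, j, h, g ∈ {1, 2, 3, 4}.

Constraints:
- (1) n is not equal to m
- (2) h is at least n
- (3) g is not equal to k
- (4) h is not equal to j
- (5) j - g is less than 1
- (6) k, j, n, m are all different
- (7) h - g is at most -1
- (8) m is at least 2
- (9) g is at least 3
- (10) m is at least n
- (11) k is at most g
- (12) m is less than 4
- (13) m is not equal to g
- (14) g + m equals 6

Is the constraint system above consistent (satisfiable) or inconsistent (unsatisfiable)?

Take m = 2, n = 1, k = 3, j = 4, h = 2, g = 4. Then constraint 5: j - g = 0; constraint 7: h - g = -2, and every other listed constraint is also met.

Satisfiable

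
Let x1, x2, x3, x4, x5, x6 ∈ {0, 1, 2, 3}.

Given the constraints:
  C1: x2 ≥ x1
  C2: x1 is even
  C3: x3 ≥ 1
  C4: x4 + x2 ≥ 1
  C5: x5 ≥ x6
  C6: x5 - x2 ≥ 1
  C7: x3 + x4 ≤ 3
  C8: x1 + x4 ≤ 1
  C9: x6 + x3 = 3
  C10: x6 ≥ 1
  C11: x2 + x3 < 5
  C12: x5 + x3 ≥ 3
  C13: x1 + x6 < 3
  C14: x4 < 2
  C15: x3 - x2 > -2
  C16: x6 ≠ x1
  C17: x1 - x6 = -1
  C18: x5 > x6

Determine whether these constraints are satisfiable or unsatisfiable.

Satisfiable

The assignment x1 = 0, x2 = 1, x3 = 2, x4 = 1, x5 = 2, x6 = 1 works:
  constraint 4 holds since x4 + x2 = 2.
  constraint 6 holds since x5 - x2 = 1.
The rest check out directly.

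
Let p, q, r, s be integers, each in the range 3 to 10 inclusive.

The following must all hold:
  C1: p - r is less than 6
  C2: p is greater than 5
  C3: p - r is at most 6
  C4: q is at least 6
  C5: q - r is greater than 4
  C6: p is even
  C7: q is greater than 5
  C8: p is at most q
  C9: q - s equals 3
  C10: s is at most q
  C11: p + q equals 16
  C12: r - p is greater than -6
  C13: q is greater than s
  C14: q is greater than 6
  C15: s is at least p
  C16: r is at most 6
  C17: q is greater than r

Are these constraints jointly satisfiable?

The assignment p = 6, q = 10, r = 3, s = 7 works:
  constraint 1 holds since p - r = 3.
  constraint 3 holds since p - r = 3.
  constraint 5 holds since q - r = 7.
The rest check out directly.

Satisfiable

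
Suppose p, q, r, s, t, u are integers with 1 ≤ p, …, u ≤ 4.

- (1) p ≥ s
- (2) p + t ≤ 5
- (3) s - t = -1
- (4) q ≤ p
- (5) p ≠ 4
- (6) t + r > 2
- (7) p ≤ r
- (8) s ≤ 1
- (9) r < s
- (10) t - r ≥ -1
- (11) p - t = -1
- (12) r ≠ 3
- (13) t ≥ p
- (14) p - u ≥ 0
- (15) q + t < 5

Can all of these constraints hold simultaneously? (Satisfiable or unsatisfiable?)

Unsatisfiable

Constraints 1, 7, and 9 give s ≤ p, p ≤ r, r < s. Chaining: s ≤ p ≤ r < s, which forces s < s — impossible.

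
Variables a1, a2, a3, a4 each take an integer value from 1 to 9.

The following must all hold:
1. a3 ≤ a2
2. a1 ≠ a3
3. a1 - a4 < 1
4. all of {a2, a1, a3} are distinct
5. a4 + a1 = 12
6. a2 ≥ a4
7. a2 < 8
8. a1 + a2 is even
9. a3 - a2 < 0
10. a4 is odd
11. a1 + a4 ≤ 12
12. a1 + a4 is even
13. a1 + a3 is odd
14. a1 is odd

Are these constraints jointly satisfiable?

Satisfiable

One satisfying assignment is a1 = 5, a2 = 7, a3 = 4, a4 = 7.
For the less obvious constraints — constraint 3: a1 - a4 = -2; constraint 5: a4 + a1 = 12 — and the others hold by inspection.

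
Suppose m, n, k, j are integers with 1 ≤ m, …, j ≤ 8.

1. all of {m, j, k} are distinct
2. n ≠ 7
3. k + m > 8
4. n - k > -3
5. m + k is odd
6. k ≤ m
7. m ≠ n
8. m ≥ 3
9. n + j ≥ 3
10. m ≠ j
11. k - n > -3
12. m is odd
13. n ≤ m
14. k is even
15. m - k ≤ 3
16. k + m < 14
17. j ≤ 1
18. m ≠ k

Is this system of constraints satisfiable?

Satisfiable

Try m = 7, n = 4, k = 4, j = 1.
Check constraint 3: k + m = 11; constraint 4: n - k = 0. The remaining constraints are straightforward to verify.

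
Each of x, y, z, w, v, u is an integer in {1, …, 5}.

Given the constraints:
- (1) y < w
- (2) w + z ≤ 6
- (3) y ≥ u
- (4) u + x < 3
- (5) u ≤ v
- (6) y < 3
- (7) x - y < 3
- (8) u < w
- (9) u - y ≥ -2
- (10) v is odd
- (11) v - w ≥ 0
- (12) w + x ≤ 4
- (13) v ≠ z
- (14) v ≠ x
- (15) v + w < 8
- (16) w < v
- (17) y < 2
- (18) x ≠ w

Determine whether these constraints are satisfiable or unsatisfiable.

The assignment x = 1, y = 1, z = 1, w = 2, v = 3, u = 1 works:
  constraint 2 holds since w + z = 3.
  constraint 4 holds since u + x = 2.
  constraint 7 holds since x - y = 0.
The rest check out directly.

Satisfiable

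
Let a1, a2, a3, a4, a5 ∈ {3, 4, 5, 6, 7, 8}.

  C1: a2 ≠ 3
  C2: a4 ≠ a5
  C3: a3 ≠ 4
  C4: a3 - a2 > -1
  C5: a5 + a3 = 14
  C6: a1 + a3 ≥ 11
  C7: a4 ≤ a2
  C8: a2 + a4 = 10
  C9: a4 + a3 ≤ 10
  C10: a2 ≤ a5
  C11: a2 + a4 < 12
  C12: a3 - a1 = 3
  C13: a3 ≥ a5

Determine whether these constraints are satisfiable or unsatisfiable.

Satisfiable

Try a1 = 4, a2 = 7, a3 = 7, a4 = 3, a5 = 7.
Check constraint 4: a3 - a2 = 0; constraint 5: a5 + a3 = 14; constraint 6: a1 + a3 = 11. The remaining constraints are straightforward to verify.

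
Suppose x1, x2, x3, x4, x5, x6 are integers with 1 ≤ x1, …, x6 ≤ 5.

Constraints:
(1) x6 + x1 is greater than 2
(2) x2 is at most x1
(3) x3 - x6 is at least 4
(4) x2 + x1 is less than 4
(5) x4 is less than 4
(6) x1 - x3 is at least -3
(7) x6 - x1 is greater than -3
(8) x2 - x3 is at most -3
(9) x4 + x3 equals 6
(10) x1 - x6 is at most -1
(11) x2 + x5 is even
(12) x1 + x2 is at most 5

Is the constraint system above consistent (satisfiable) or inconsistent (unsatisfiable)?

Unsatisfiable

Constraints 3, 6, and 10 give x6 − x1 ≥ 1, x1 − x3 ≥ -3, x3 − x6 ≥ 4.
Adding all 3 inequalities: the left sides telescope to 0, and the right sides sum to 1 + (-3) + 4 = 2. So 0 ≥ 2, which is false.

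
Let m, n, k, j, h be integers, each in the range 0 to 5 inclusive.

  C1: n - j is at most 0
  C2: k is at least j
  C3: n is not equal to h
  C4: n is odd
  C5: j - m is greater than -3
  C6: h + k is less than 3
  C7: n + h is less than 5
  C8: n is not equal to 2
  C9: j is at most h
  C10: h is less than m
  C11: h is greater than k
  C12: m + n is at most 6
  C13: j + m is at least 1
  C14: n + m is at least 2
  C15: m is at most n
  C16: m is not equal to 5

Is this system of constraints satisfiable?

Constraints 1, 2, 10, 11, and 15 give h < m, m ≤ n, n ≤ j, j ≤ k, k < h. Chaining: h < m ≤ n ≤ j ≤ k < h, which forces h < h — impossible.

Unsatisfiable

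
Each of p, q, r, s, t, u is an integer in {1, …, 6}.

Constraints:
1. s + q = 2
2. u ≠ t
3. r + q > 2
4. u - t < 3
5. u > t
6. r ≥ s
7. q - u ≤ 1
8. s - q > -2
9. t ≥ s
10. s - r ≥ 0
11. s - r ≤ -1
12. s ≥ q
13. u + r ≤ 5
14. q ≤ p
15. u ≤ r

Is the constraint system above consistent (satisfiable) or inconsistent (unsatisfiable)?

Constraints 5, 9, 10, and 15 give r ≤ s, s ≤ t, t < u, u ≤ r. Chaining: r ≤ s ≤ t < u ≤ r, which forces r < r — impossible.

Unsatisfiable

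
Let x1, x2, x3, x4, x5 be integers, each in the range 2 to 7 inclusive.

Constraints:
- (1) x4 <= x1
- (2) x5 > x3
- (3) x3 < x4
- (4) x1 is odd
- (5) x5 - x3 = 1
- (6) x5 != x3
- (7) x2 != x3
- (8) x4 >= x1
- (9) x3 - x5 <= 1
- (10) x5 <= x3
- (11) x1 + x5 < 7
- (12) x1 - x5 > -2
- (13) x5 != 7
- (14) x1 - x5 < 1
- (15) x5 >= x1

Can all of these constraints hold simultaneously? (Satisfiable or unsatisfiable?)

Constraints 1, 3, 10, and 15 give x4 ≤ x1, x1 ≤ x5, x5 ≤ x3, x3 < x4. Chaining: x4 ≤ x1 ≤ x5 ≤ x3 < x4, which forces x4 < x4 — impossible.

Unsatisfiable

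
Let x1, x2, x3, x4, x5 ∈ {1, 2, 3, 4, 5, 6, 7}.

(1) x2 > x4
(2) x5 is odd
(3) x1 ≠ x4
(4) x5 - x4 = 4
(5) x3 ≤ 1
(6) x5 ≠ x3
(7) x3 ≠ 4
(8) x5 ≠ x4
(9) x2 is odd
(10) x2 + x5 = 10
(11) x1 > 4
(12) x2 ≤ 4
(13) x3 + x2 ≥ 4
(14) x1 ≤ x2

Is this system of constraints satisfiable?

Unsatisfiable

From constraint 11: x1 ≥ 5. From constraints 12 and 14: x1 ≤ x2 and x2 ≤ 4, so x1 ≤ 4. But 4 < 5, so no value of x1 works.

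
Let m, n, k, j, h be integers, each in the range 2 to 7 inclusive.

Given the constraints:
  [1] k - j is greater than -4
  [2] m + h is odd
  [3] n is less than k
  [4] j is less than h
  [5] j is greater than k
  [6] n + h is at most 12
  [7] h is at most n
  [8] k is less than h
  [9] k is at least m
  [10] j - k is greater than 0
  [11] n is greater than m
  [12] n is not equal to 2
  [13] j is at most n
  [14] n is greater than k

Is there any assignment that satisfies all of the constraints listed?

Unsatisfiable

Constraints 3, 4, 7, and 10 give j < h, h ≤ n, n < k, k < j. Chaining: j < h ≤ n < k < j, which forces j < j — impossible.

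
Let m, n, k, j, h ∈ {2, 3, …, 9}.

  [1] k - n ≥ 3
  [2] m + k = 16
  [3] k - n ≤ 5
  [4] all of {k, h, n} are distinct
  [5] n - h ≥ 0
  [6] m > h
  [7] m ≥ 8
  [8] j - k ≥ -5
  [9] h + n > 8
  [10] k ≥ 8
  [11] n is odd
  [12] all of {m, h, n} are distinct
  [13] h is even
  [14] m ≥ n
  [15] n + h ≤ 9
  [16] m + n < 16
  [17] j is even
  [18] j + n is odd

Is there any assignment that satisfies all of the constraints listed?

Try m = 8, n = 5, k = 8, j = 6, h = 4.
Check constraint 1: k - n = 3; constraint 2: m + k = 16; constraint 3: k - n = 3. The remaining constraints are straightforward to verify.

Satisfiable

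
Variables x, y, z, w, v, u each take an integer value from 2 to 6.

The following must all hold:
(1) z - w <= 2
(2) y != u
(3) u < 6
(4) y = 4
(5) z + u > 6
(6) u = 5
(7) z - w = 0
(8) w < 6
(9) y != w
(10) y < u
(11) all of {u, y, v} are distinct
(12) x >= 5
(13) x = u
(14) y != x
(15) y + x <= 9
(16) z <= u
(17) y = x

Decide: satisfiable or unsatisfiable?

Unsatisfiable

Constraint 4 fixes y = 4 and constraint 6 fixes u = 5. Constraints 13 and 17 give y = x = u, so y = u. But 4 ≠ 5 — contradiction.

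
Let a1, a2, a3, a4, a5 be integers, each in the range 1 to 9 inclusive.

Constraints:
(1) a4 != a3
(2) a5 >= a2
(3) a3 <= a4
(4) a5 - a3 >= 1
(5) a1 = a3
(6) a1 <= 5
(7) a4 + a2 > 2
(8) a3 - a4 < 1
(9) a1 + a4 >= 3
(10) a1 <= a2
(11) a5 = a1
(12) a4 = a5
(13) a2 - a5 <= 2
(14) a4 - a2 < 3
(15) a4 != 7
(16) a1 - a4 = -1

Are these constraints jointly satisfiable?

From constraints 5, 11, and 12, a4 = a5 = a1 = a3, so a4 = a3. But constraint 1 says a4 ≠ a3. Contradiction.

Unsatisfiable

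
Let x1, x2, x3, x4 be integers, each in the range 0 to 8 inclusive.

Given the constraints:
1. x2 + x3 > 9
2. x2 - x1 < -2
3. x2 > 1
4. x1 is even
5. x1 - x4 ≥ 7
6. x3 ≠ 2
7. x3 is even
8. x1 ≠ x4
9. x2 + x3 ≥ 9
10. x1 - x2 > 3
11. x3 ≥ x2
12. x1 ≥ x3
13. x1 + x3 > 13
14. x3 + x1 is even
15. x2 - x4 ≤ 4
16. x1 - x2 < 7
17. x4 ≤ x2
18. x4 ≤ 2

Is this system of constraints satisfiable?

Try x1 = 8, x2 = 3, x3 = 8, x4 = 0.
Check constraint 1: x2 + x3 = 11; constraint 2: x2 - x1 = -5; constraint 5: x1 - x4 = 8. The remaining constraints are straightforward to verify.

Satisfiable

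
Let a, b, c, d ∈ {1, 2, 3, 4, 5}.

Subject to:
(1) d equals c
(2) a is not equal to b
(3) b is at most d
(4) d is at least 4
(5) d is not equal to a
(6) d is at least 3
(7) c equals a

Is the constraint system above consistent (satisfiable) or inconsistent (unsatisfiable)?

Unsatisfiable

From constraints 1 and 7, d = c = a, so d = a. But constraint 5 says d ≠ a. Contradiction.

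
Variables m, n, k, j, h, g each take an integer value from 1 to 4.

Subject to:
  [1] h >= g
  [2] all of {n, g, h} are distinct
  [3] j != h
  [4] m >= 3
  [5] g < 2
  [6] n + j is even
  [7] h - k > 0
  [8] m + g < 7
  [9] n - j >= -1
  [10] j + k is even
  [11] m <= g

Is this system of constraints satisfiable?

From constraints 4 and 11: g ≥ m and m ≥ 3, so g ≥ 3. From constraint 5: g ≤ 1. But 1 < 3, so no value of g works.

Unsatisfiable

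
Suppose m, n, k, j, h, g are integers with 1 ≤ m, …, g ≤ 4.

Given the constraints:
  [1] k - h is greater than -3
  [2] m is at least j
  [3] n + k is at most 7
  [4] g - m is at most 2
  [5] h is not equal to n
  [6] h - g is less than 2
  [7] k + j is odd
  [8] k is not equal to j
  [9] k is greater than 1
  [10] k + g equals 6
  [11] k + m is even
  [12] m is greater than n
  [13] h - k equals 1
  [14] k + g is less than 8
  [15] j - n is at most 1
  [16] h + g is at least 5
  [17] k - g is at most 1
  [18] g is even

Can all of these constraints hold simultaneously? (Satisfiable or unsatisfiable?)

Take m = 4, n = 2, k = 2, j = 3, h = 3, g = 4. Then constraint 1: k - h = -1; constraint 3: n + k = 4; constraint 4: g - m = 0, and every other listed constraint is also met.

Satisfiable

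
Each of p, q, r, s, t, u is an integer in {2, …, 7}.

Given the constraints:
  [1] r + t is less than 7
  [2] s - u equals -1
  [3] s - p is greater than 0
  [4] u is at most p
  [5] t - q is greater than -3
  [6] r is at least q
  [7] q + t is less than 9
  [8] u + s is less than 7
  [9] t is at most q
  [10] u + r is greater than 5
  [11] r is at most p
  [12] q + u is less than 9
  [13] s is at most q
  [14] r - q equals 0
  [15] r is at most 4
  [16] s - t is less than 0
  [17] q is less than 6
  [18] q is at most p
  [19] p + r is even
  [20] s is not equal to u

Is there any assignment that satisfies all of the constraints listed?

Constraints 3, 6, 9, 11, and 16 give r ≤ p, p < s, s < t, t ≤ q, q ≤ r. Chaining: r ≤ p < s < t ≤ q ≤ r, which forces r < r — impossible.

Unsatisfiable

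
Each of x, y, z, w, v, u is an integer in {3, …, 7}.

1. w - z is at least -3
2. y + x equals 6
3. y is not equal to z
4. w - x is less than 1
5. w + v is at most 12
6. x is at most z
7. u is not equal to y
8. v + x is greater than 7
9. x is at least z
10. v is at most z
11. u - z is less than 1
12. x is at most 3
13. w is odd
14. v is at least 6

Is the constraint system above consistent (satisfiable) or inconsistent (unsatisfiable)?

Unsatisfiable

From constraints 10 and 14: z ≥ v and v ≥ 6, so z ≥ 6. From constraints 9 and 12: z ≤ x and x ≤ 3, so z ≤ 3. But 3 < 6, so no value of z works.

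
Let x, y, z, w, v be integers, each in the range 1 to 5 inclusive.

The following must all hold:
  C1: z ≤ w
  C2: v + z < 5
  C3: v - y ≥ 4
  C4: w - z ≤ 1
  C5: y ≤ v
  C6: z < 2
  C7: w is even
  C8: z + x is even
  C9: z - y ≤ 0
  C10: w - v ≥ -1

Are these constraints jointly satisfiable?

Constraints 3, 4, 9, and 10 give y − z ≥ 0, z − w ≥ -1, w − v ≥ -1, v − y ≥ 4.
Adding all 4 inequalities: the left sides telescope to 0, and the right sides sum to 0 + (-1) + (-1) + 4 = 2. So 0 ≥ 2, which is false.

Unsatisfiable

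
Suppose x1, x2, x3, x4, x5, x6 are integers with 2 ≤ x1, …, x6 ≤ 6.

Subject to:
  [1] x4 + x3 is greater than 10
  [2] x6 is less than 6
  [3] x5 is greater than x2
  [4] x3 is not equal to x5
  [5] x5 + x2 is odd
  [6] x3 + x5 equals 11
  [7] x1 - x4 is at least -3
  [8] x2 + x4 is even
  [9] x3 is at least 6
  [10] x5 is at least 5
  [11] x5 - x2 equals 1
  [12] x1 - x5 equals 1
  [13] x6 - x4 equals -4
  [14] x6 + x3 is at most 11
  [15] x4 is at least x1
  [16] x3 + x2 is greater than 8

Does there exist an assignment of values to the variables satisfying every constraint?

One satisfying assignment is x1 = 6, x2 = 4, x3 = 6, x4 = 6, x5 = 5, x6 = 2.
For the less obvious constraints — constraint 1: x4 + x3 = 12; constraint 6: x3 + x5 = 11; constraint 7: x1 - x4 = 0 — and the others hold by inspection.

Satisfiable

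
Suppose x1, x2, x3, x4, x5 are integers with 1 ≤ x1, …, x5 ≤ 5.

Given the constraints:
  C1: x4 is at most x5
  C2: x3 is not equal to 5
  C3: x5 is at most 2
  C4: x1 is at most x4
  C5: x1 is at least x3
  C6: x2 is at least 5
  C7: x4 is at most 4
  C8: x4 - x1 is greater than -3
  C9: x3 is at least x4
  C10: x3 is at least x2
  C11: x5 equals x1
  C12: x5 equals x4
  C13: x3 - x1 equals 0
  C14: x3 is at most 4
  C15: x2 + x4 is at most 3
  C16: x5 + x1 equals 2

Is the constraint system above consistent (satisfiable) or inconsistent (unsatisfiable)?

From constraints 6 and 10: x3 ≥ x2 and x2 ≥ 5, so x3 ≥ 5. From constraint 14: x3 ≤ 4. But 4 < 5, so no value of x3 works.

Unsatisfiable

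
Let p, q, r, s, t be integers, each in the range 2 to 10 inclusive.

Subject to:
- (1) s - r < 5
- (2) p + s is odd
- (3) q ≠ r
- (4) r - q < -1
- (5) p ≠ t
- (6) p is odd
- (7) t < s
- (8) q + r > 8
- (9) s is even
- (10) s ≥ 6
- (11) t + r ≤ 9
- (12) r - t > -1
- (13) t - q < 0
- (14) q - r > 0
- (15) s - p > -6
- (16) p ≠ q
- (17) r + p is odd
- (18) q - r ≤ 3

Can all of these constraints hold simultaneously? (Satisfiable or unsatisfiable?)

Satisfiable

The assignment p = 9, q = 6, r = 4, s = 6, t = 4 works:
  constraint 1 holds since s - r = 2.
  constraint 4 holds since r - q = -2.
  constraint 8 holds since q + r = 10.
The rest check out directly.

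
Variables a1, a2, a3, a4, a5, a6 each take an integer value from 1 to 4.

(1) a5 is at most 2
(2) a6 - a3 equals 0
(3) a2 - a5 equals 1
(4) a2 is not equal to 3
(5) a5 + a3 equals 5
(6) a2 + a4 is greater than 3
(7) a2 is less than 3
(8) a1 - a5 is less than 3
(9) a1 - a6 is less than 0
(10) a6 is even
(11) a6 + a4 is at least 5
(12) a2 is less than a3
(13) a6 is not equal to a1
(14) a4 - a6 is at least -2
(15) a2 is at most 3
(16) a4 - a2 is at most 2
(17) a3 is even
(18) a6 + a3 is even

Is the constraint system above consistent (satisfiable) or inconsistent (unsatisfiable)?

Satisfiable

Setting (a1, a2, a3, a4, a5, a6) = (2, 2, 4, 2, 1, 4) satisfies everything: constraint 2: a6 - a3 = 0; constraint 3: a2 - a5 = 1, and the others follow.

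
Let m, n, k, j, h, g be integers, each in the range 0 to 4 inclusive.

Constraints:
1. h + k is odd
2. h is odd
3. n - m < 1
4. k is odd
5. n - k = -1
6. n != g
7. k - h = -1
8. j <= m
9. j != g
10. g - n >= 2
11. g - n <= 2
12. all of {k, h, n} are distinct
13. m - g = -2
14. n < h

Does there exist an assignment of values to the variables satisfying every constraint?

Constraint 2 makes h odd and constraint 4 makes k odd, so h + k must be even. Constraint 1 says h + k is odd — contradiction.

Unsatisfiable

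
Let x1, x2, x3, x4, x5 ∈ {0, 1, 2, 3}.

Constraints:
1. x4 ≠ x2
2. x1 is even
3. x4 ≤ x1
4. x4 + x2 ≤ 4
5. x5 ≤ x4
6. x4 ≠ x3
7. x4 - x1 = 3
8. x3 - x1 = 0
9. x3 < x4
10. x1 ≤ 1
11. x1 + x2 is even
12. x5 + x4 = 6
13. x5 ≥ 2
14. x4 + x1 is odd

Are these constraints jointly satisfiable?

From constraints 5 and 13: x4 ≥ x5 and x5 ≥ 2, so x4 ≥ 2. From constraints 3 and 10: x4 ≤ x1 and x1 ≤ 1, so x4 ≤ 1. But 1 < 2, so no value of x4 works.

Unsatisfiable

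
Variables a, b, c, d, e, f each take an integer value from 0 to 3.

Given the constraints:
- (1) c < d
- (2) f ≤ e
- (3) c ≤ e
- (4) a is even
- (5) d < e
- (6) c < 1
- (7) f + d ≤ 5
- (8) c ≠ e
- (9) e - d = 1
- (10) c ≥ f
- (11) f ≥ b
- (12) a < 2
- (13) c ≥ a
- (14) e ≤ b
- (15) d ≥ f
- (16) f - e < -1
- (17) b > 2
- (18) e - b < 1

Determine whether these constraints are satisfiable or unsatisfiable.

Unsatisfiable

Constraints 1, 5, 10, 11, and 14 give d < e, e ≤ b, b ≤ f, f ≤ c, c < d. Chaining: d < e ≤ b ≤ f ≤ c < d, which forces d < d — impossible.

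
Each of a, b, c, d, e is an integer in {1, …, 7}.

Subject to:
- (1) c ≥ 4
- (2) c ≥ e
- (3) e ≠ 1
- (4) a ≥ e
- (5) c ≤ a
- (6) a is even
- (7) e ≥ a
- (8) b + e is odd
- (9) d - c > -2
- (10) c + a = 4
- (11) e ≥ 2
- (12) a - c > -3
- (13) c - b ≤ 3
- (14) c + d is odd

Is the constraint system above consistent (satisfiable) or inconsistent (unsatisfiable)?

Unsatisfiable

From constraint 1: c ≥ 4. From constraints 4 and 11: a ≥ e ≥ 2. Hence c + a ≥ 6. But constraint 10 requires c + a = 4, and 4 < 6. Contradiction.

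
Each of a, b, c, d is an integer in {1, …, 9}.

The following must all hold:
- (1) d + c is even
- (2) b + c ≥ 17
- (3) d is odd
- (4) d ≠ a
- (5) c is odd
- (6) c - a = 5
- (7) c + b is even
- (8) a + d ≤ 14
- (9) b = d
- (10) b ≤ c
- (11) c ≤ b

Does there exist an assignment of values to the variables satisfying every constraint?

Setting (a, b, c, d) = (4, 9, 9, 9) satisfies everything: constraint 2: b + c = 18; constraint 6: c - a = 5; constraint 8: a + d = 13, and the others follow.

Satisfiable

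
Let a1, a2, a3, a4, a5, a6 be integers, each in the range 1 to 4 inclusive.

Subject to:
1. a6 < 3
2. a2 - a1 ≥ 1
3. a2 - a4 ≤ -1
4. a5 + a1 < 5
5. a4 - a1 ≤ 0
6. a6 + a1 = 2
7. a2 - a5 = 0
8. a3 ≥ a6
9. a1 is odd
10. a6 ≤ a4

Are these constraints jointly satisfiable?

Constraints 2, 3, and 5 give a2 − a1 ≥ 1, a1 − a4 ≥ 0, a4 − a2 ≥ 1.
Adding all 3 inequalities: the left sides telescope to 0, and the right sides sum to 1 + 0 + 1 = 2. So 0 ≥ 2, which is false.

Unsatisfiable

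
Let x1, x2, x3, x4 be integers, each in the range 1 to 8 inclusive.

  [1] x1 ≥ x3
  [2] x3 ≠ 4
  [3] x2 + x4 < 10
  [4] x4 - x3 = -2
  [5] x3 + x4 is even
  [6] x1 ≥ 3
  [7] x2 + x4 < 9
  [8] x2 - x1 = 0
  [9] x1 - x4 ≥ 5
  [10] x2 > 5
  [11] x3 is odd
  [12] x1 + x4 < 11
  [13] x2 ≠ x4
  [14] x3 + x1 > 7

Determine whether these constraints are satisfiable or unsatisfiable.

The assignment x1 = 7, x2 = 7, x3 = 3, x4 = 1 works:
  constraint 3 holds since x2 + x4 = 8.
  constraint 4 holds since x4 - x3 = -2.
The rest check out directly.

Satisfiable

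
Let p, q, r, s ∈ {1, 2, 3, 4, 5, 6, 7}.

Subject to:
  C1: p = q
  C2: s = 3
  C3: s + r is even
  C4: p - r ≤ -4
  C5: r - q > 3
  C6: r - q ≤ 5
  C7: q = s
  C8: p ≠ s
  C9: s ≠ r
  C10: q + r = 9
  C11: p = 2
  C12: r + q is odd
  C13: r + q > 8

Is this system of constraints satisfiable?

Constraint 11 fixes p = 2 and constraint 2 fixes s = 3. Constraints 1 and 7 give p = q = s, so p = s. But 2 ≠ 3 — contradiction.

Unsatisfiable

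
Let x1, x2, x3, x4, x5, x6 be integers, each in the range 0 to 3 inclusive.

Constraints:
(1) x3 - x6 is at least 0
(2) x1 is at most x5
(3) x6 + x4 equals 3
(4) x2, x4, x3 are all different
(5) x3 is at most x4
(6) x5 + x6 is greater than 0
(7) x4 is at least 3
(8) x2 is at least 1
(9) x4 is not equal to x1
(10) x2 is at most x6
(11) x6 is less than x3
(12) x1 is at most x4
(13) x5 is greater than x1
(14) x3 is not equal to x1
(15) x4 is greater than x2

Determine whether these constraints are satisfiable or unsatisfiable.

Unsatisfiable

From constraints 8 and 10: x6 ≥ x2 ≥ 1. From constraint 7: x4 ≥ 3. Hence x6 + x4 ≥ 4. But constraint 3 requires x6 + x4 = 3, and 3 < 4. Contradiction.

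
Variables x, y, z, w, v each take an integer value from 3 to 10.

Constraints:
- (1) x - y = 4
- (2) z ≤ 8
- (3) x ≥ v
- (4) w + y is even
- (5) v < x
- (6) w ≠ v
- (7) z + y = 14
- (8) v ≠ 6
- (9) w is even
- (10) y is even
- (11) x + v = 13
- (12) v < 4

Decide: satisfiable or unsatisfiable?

Try x = 10, y = 6, z = 8, w = 10, v = 3.
Check constraint 1: x - y = 4; constraint 7: z + y = 14. The remaining constraints are straightforward to verify.

Satisfiable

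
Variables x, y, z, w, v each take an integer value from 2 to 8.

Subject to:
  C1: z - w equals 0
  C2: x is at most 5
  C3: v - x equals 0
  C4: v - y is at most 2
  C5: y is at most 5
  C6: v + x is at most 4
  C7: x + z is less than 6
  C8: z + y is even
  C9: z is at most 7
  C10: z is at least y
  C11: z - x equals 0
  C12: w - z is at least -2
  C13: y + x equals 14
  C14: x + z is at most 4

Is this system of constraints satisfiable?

Unsatisfiable

From constraints 9 and 10: y ≤ z ≤ 7. From constraint 2: x ≤ 5. Hence y + x ≤ 12. But constraint 13 requires y + x = 14, and 14 > 12. Contradiction.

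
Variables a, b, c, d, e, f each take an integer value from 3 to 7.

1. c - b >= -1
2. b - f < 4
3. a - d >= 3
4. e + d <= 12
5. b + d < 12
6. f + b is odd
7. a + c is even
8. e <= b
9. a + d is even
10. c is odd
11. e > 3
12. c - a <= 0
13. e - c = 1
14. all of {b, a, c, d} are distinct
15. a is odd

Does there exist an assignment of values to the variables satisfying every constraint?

Try a = 7, b = 6, c = 5, d = 3, e = 6, f = 3.
Check constraint 1: c - b = -1; constraint 2: b - f = 3; constraint 3: a - d = 4. The remaining constraints are straightforward to verify.

Satisfiable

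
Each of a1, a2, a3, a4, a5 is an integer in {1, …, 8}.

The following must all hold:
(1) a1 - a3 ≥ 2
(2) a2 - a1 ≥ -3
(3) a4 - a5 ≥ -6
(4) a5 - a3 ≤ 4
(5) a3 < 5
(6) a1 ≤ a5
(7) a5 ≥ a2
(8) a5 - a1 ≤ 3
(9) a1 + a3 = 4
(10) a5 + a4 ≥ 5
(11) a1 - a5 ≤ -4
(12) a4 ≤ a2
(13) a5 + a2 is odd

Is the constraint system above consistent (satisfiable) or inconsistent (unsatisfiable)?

Constraints 1, 4, and 11 give a3 − a5 ≥ -4, a5 − a1 ≥ 4, a1 − a3 ≥ 2.
Adding all 3 inequalities: the left sides telescope to 0, and the right sides sum to (-4) + 4 + 2 = 2. So 0 ≥ 2, which is false.

Unsatisfiable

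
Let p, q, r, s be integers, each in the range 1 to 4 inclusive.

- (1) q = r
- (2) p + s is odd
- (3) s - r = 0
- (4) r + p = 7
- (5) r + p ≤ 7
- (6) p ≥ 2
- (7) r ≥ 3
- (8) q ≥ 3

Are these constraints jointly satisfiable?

Satisfiable

One satisfying assignment is p = 3, q = 4, r = 4, s = 4.
For the less obvious constraints — constraint 3: s - r = 0; constraint 4: r + p = 7; constraint 5: r + p = 7 — and the others hold by inspection.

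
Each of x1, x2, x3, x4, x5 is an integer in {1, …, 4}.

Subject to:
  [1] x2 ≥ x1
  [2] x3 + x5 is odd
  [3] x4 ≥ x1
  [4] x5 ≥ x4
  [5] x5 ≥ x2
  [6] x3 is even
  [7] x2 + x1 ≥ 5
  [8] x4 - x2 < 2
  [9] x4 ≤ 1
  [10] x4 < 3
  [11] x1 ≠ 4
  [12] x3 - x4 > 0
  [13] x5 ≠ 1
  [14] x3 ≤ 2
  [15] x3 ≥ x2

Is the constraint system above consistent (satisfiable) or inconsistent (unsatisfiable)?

Unsatisfiable

From constraints 14 and 15: x2 ≤ x3 ≤ 2. From constraints 3 and 9: x1 ≤ x4 ≤ 1. Hence x2 + x1 ≤ 3. But constraint 7 requires x2 + x1 ≥ 5, and 5 > 3. Contradiction.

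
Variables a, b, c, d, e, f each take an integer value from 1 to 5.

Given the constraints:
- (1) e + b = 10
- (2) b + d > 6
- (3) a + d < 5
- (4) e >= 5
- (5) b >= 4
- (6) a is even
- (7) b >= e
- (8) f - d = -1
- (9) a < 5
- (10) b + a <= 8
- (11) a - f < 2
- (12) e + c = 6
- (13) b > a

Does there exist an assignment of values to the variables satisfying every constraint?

One satisfying assignment is a = 2, b = 5, c = 1, d = 2, e = 5, f = 1.
For the less obvious constraints — constraint 1: e + b = 10; constraint 2: b + d = 7 — and the others hold by inspection.

Satisfiable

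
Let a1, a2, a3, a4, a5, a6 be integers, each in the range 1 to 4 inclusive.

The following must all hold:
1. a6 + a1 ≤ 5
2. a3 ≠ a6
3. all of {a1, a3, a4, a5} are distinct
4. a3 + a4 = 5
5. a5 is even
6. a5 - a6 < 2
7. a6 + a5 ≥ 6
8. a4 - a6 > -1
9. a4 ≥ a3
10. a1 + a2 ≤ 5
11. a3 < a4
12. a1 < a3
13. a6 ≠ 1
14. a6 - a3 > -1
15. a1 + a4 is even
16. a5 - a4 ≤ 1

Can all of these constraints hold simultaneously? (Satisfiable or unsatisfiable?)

Setting (a1, a2, a3, a4, a5, a6) = (1, 3, 2, 3, 4, 3) satisfies everything: constraint 1: a6 + a1 = 4; constraint 4: a3 + a4 = 5, and the others follow.

Satisfiable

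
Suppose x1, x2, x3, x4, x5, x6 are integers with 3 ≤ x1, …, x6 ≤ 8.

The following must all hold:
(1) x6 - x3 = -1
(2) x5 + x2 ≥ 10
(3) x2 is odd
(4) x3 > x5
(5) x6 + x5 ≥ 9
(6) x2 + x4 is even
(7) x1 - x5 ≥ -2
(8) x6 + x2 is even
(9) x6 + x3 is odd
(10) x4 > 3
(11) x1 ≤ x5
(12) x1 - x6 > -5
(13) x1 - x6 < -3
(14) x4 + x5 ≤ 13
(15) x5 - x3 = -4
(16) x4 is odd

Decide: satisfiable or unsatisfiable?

Setting (x1, x2, x3, x4, x5, x6) = (3, 7, 8, 7, 4, 7) satisfies everything: constraint 1: x6 - x3 = -1; constraint 2: x5 + x2 = 11, and the others follow.

Satisfiable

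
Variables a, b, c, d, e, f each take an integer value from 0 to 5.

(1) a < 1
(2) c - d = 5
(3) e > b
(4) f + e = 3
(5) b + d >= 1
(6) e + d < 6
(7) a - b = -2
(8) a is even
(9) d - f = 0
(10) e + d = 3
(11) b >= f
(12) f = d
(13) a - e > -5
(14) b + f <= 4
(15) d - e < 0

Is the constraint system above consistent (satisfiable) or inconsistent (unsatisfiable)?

Try a = 0, b = 2, c = 5, d = 0, e = 3, f = 0.
Check constraint 2: c - d = 5; constraint 4: f + e = 3; constraint 5: b + d = 2. The remaining constraints are straightforward to verify.

Satisfiable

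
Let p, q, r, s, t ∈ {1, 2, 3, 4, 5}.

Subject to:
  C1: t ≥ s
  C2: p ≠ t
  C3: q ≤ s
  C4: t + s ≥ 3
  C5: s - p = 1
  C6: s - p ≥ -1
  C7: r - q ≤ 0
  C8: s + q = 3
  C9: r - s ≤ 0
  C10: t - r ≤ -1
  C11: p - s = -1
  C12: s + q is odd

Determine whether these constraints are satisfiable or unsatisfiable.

Constraints 1, 9, and 10 give s ≤ t, t < r, r ≤ s. Chaining: s ≤ t < r ≤ s, which forces s < s — impossible.

Unsatisfiable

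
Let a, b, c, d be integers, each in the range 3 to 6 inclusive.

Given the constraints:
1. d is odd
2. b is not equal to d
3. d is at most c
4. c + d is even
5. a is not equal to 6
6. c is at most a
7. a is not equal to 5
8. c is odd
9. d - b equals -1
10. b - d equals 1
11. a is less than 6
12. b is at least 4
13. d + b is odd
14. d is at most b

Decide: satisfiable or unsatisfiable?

Satisfiable

Take a = 4, b = 4, c = 3, d = 3. Then constraint 1: d = 3 is odd; constraint 9: d - b = -1; constraint 10: b - d = 1, and every other listed constraint is also met.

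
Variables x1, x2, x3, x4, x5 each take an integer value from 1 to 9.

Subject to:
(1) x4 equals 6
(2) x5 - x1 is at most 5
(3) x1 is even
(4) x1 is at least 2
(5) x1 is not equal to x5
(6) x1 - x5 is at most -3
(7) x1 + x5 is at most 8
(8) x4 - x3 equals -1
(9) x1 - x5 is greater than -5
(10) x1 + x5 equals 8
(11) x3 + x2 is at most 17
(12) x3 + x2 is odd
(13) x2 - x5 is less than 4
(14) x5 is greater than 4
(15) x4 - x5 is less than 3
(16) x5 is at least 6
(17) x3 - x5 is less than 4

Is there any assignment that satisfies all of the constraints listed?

Satisfiable

Take x1 = 2, x2 = 8, x3 = 7, x4 = 6, x5 = 6. Then constraint 2: x5 - x1 = 4; constraint 6: x1 - x5 = -4, and every other listed constraint is also met.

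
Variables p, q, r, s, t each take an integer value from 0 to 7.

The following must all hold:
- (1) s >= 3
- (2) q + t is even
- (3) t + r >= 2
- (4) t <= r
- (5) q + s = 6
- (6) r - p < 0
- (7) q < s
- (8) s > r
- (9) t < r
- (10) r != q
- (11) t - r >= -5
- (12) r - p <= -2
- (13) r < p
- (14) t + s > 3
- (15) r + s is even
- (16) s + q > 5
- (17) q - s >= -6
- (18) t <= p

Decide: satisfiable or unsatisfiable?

The assignment p = 5, q = 0, r = 2, s = 6, t = 0 works:
  constraint 3 holds since t + r = 2.
  constraint 5 holds since q + s = 6.
  constraint 6 holds since r - p = -3.
The rest check out directly.

Satisfiable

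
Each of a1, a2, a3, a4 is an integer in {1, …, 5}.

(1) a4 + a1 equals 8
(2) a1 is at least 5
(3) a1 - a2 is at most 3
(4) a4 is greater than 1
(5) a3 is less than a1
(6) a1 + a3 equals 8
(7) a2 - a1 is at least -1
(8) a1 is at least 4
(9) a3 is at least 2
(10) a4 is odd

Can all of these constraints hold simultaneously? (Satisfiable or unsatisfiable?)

Satisfiable

Try a1 = 5, a2 = 5, a3 = 3, a4 = 3.
Check constraint 1: a4 + a1 = 8; constraint 3: a1 - a2 = 0. The remaining constraints are straightforward to verify.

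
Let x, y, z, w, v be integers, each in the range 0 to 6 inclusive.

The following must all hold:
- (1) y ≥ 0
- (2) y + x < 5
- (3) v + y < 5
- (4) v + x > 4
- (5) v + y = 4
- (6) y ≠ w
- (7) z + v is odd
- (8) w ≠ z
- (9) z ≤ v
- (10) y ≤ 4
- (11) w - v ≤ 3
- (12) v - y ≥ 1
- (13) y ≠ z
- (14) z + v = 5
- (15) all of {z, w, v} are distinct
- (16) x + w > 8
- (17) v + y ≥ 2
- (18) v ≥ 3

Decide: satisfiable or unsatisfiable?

Setting (x, y, z, w, v) = (3, 0, 1, 6, 4) satisfies everything: constraint 2: y + x = 3; constraint 3: v + y = 4, and the others follow.

Satisfiable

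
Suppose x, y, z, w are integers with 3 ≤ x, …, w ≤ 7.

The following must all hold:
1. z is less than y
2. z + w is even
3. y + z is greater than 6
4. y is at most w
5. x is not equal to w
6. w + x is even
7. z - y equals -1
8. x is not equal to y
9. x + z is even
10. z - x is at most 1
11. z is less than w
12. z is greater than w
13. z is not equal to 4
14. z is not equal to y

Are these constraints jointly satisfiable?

Unsatisfiable

Constraints 1, 4, and 12 give z < y, y ≤ w, w < z. Chaining: z < y ≤ w < z, which forces z < z — impossible.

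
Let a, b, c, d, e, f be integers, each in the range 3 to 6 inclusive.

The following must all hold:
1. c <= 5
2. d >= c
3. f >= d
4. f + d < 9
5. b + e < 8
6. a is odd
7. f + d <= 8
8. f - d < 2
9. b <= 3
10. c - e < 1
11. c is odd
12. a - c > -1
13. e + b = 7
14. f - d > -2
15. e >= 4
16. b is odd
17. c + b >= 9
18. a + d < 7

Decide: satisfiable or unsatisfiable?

Unsatisfiable

From constraint 1: c ≤ 5. From constraint 9: b ≤ 3. Hence c + b ≤ 8. But constraint 17 requires c + b ≥ 9, and 9 > 8. Contradiction.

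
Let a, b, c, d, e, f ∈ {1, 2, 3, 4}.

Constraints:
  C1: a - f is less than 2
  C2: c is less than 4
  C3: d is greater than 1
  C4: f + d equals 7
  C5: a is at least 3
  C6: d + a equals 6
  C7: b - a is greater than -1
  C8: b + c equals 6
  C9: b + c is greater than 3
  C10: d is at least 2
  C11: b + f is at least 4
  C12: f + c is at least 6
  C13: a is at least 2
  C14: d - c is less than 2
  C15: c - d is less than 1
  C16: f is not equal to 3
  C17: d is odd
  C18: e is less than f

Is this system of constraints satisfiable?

Try a = 3, b = 3, c = 3, d = 3, e = 3, f = 4.
Check constraint 1: a - f = -1; constraint 4: f + d = 7. The remaining constraints are straightforward to verify.

Satisfiable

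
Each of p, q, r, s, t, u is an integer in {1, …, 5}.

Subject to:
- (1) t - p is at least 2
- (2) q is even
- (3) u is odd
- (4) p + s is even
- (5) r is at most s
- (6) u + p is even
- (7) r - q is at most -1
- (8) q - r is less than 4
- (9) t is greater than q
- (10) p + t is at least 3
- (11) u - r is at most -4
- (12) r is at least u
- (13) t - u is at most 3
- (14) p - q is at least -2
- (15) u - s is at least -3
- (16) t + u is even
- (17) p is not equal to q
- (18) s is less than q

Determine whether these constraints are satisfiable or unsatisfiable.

Unsatisfiable

Constraints 1, 7, 11, 13, and 14 give u − t ≥ -3, t − p ≥ 2, p − q ≥ -2, q − r ≥ 1, r − u ≥ 4.
Adding all 5 inequalities: the left sides telescope to 0, and the right sides sum to (-3) + 2 + (-2) + 1 + 4 = 2. So 0 ≥ 2, which is false.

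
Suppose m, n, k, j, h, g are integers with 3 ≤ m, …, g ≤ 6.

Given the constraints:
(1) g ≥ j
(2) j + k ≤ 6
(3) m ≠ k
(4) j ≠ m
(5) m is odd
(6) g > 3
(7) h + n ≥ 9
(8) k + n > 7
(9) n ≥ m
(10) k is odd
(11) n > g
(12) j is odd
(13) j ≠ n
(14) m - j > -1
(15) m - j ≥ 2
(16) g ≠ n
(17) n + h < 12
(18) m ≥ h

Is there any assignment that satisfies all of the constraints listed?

Satisfiable

Try m = 5, n = 6, k = 3, j = 3, h = 5, g = 5.
Check constraint 2: j + k = 6; constraint 7: h + n = 11. The remaining constraints are straightforward to verify.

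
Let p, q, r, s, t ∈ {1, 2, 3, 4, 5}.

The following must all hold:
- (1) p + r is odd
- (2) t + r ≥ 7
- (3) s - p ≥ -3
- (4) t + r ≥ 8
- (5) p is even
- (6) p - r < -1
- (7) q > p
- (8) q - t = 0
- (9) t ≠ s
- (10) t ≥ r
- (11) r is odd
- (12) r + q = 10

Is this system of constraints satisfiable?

Satisfiable

The assignment p = 2, q = 5, r = 5, s = 1, t = 5 works:
  constraint 2 holds since t + r = 10.
  constraint 3 holds since s - p = -1.
  constraint 4 holds since t + r = 10.
The rest check out directly.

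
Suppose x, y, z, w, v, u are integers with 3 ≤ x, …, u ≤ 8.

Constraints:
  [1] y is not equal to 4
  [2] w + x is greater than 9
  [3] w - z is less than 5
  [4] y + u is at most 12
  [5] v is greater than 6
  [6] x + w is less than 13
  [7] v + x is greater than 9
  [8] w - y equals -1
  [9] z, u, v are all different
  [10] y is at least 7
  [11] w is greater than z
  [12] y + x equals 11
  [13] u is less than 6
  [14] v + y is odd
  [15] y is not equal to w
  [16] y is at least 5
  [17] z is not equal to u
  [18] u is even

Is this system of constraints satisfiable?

Setting (x, y, z, w, v, u) = (4, 7, 3, 6, 8, 4) satisfies everything: constraint 2: w + x = 10; constraint 3: w - z = 3; constraint 4: y + u = 11, and the others follow.

Satisfiable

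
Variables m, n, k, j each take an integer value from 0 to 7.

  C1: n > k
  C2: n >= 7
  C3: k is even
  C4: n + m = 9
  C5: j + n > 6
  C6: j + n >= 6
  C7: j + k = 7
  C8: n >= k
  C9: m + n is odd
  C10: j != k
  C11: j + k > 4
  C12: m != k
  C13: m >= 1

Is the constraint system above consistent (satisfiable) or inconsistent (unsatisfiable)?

Satisfiable

Setting (m, n, k, j) = (2, 7, 6, 1) satisfies everything: constraint 4: n + m = 9; constraint 5: j + n = 8, and the others follow.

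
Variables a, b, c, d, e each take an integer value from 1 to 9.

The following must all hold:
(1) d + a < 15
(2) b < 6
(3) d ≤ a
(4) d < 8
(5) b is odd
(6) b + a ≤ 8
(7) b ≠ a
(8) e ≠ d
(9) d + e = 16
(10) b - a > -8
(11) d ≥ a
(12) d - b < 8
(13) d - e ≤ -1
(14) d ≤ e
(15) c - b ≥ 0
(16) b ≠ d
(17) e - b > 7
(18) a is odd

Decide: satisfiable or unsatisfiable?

Try a = 7, b = 1, c = 1, d = 7, e = 9.
Check constraint 1: d + a = 14; constraint 6: b + a = 8. The remaining constraints are straightforward to verify.

Satisfiable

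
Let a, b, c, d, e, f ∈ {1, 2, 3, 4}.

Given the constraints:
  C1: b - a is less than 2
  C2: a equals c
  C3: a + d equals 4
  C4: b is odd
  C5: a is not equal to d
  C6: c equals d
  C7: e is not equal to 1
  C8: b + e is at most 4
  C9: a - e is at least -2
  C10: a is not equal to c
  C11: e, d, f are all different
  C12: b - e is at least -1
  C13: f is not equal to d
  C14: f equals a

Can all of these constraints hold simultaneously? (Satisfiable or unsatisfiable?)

From constraints 2, 6, and 14, f = a = c = d, so f = d. But constraint 13 says f ≠ d. Contradiction.

Unsatisfiable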